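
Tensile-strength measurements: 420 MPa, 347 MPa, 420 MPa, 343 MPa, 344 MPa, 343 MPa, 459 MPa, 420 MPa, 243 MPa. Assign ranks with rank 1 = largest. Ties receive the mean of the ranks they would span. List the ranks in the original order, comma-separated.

3, 5, 3, 7.5, 6, 7.5, 1, 3, 9

Sorted (descending): 459, 420, 420, 420, 347, 344, 343, 343, 243
The 3 values of 420 occupy positions 2–4 → average rank 3.
The 2 values of 343 occupy positions 7–8 → average rank (7+8)/2 = 7.5.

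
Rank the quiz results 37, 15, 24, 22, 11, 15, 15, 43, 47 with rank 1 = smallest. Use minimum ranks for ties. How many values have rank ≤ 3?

4

Sorted (ascending): 11, 15, 15, 15, 22, 24, 37, 43, 47
The 3 values of 15 occupy positions 2–4 → each gets rank 2.
Ranks ≤ 3: {1, 2, 2, 2} → 4 values.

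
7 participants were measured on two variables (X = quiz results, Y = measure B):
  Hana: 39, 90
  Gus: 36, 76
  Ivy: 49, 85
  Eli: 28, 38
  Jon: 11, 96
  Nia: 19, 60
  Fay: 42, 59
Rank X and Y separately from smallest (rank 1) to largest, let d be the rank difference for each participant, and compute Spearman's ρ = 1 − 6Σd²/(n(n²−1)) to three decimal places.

-0.107

Ranks of variable 1: 5, 4, 7, 3, 1, 2, 6
Ranks of variable 2: 6, 4, 5, 1, 7, 3, 2
d = r₁ − r₂: -1, 0, 2, 2, -6, -1, 4
d²: 1, 0, 4, 4, 36, 1, 16; Σd² = 62
ρ = 1 − 6·62/(7·48) = 1 − 372/336 = -0.107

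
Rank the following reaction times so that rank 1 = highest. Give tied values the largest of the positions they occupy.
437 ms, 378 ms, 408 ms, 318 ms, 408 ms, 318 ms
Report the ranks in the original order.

Sorted (descending): 437, 408, 408, 378, 318, 318
The 2 values of 408 occupy positions 2–3 → each gets rank 3.
The 2 values of 318 occupy positions 5–6 → each gets rank 6.

1, 4, 3, 6, 3, 6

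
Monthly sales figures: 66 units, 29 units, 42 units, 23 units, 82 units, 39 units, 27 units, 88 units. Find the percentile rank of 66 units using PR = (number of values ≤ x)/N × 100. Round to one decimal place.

75.0

N = 8.
Strictly below 66: 5. Equal to 66: 1.
PR = 6/8 × 100 = 75.0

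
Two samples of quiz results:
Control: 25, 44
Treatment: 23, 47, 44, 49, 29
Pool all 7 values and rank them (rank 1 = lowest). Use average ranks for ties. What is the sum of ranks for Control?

Sorted (ascending): 23, 25, 29, 44, 44, 47, 49
The 2 values of 44 occupy positions 4–5 → average rank (4+5)/2 = 4.5.
Control values → pooled ranks: 25→2, 44→4.5
Rank sum = 2 + 4.5 = 6.5

6.5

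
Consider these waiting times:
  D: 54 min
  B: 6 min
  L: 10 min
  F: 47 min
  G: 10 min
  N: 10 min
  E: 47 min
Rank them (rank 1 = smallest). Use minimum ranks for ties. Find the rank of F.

Sorted (ascending): 6, 10, 10, 10, 47, 47, 54
The 3 values of 10 occupy positions 2–4 → each gets rank 2.
The 2 values of 47 occupy positions 5–6 → each gets rank 5.
F has value 47 min → rank 5.

5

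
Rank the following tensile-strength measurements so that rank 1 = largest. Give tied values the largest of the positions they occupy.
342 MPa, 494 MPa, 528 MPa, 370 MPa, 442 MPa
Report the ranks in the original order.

Sorted (descending): 528, 494, 442, 370, 342
No ties — each value takes its position as its rank.

5, 2, 1, 4, 3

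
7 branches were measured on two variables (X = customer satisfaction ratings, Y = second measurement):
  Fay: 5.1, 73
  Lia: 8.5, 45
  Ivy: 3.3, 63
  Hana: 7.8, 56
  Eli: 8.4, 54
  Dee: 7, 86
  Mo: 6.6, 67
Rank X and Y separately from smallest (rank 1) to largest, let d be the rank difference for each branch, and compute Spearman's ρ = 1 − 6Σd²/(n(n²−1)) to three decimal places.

Ranks of variable 1: 2, 7, 1, 5, 6, 4, 3
Ranks of variable 2: 6, 1, 4, 3, 2, 7, 5
d = r₁ − r₂: -4, 6, -3, 2, 4, -3, -2
d²: 16, 36, 9, 4, 16, 9, 4; Σd² = 94
ρ = 1 − 6·94/(7·48) = 1 − 564/336 = -0.679

-0.679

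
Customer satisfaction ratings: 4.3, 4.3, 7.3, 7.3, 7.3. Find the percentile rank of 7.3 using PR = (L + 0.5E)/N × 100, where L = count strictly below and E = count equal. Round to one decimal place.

70.0

N = 5.
Strictly below 7.3: 2. Equal to 7.3: 3.
PR = (2 + 0.5·3)/5 × 100 = 70.0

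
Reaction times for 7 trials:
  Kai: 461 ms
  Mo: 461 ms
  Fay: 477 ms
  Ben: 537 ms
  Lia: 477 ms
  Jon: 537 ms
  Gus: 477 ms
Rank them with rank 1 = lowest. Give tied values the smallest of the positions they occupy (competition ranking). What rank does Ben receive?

Sorted (ascending): 461, 461, 477, 477, 477, 537, 537
The 2 values of 461 occupy positions 1–2 → each gets rank 1.
The 3 values of 477 occupy positions 3–5 → each gets rank 3.
The 2 values of 537 occupy positions 6–7 → each gets rank 6.
Ben has value 537 ms → rank 6.

6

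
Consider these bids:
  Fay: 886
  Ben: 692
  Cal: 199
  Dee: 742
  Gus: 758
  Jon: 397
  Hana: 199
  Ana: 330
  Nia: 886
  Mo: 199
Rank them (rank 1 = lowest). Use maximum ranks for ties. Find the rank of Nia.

Sorted (ascending): 199, 199, 199, 330, 397, 692, 742, 758, 886, 886
The 3 values of 199 occupy positions 1–3 → each gets rank 3.
The 2 values of 886 occupy positions 9–10 → each gets rank 10.
Nia has value 886 → rank 10.

10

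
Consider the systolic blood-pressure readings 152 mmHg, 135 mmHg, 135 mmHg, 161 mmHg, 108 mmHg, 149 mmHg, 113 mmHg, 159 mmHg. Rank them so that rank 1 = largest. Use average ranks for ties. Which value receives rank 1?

Sorted (descending): 161, 159, 152, 149, 135, 135, 113, 108
The 2 values of 135 occupy positions 5–6 → average rank (5+6)/2 = 5.5.
Rank 1 → value 161.

161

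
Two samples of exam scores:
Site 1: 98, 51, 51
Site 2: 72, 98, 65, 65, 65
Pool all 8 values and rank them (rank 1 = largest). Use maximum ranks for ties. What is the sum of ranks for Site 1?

Sorted (descending): 98, 98, 72, 65, 65, 65, 51, 51
The 2 values of 98 occupy positions 1–2 → each gets rank 2.
The 3 values of 65 occupy positions 4–6 → each gets rank 6.
The 2 values of 51 occupy positions 7–8 → each gets rank 8.
Site 1 values → pooled ranks: 98→2, 51→8, 51→8
Rank sum = 2 + 8 + 8 = 18

18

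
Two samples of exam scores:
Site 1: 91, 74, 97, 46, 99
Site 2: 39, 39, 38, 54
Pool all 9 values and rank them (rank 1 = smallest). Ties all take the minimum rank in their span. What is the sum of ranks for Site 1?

34

Sorted (ascending): 38, 39, 39, 46, 54, 74, 91, 97, 99
The 2 values of 39 occupy positions 2–3 → each gets rank 2.
Site 1 values → pooled ranks: 91→7, 74→6, 97→8, 46→4, 99→9
Rank sum = 7 + 6 + 8 + 4 + 9 = 34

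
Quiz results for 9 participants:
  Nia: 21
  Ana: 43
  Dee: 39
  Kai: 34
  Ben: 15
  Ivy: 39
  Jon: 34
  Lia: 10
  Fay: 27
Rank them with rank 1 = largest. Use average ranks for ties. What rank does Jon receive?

4.5

Sorted (descending): 43, 39, 39, 34, 34, 27, 21, 15, 10
The 2 values of 39 occupy positions 2–3 → average rank (2+3)/2 = 2.5.
The 2 values of 34 occupy positions 4–5 → average rank (4+5)/2 = 4.5.
Jon has value 34 → rank 4.5.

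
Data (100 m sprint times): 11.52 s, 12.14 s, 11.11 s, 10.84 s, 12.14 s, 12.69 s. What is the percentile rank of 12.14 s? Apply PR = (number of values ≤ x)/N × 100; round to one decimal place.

83.3

N = 6.
Strictly below 12.14: 3. Equal to 12.14: 2.
PR = 5/6 × 100 = 83.3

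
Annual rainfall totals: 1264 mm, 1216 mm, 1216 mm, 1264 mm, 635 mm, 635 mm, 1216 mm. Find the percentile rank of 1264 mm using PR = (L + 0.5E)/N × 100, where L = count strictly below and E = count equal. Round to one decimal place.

N = 7.
Strictly below 1264: 5. Equal to 1264: 2.
PR = (5 + 0.5·2)/7 × 100 = 85.7

85.7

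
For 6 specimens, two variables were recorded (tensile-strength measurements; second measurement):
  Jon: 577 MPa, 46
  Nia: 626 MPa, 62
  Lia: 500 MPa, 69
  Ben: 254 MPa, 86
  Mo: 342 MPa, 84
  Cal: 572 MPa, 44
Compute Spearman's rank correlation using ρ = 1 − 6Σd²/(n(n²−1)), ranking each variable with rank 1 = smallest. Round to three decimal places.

-0.771

Ranks of variable 1: 5, 6, 3, 1, 2, 4
Ranks of variable 2: 2, 3, 4, 6, 5, 1
d = r₁ − r₂: 3, 3, -1, -5, -3, 3
d²: 9, 9, 1, 25, 9, 9; Σd² = 62
ρ = 1 − 6·62/(6·35) = 1 − 372/210 = -0.771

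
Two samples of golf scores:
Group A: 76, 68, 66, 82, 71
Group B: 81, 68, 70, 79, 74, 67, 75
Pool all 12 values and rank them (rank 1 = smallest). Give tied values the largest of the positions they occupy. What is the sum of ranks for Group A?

32

Sorted (ascending): 66, 67, 68, 68, 70, 71, 74, 75, 76, 79, 81, 82
The 2 values of 68 occupy positions 3–4 → each gets rank 4.
Group A values → pooled ranks: 76→9, 68→4, 66→1, 82→12, 71→6
Rank sum = 9 + 4 + 1 + 12 + 6 = 32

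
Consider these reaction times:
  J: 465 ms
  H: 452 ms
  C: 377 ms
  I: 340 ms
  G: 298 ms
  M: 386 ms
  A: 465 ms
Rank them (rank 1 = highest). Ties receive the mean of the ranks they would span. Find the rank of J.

Sorted (descending): 465, 465, 452, 386, 377, 340, 298
The 2 values of 465 occupy positions 1–2 → average rank (1+2)/2 = 1.5.
J has value 465 ms → rank 1.5.

1.5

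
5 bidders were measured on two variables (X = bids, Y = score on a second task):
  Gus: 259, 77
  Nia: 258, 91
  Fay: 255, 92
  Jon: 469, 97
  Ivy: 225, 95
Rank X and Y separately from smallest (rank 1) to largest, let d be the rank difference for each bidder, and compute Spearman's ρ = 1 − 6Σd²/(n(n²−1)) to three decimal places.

Ranks of variable 1: 4, 3, 2, 5, 1
Ranks of variable 2: 1, 2, 3, 5, 4
d = r₁ − r₂: 3, 1, -1, 0, -3
d²: 9, 1, 1, 0, 9; Σd² = 20
ρ = 1 − 6·20/(5·24) = 1 − 120/120 = 0.000

0.000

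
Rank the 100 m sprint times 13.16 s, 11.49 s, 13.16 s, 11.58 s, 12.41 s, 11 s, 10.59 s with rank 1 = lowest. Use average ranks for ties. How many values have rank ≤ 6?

5

Sorted (ascending): 10.59, 11, 11.49, 11.58, 12.41, 13.16, 13.16
The 2 values of 13.16 occupy positions 6–7 → average rank (6+7)/2 = 6.5.
Ranks ≤ 6: {1, 2, 3, 4, 5} → 5 values.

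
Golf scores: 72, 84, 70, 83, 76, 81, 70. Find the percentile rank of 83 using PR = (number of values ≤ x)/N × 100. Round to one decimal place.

85.7

N = 7.
Strictly below 83: 5. Equal to 83: 1.
PR = 6/7 × 100 = 85.7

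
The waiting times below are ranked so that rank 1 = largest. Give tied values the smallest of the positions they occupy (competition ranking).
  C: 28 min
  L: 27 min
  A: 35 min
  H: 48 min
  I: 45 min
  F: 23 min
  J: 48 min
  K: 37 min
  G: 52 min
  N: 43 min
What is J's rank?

2

Sorted (descending): 52, 48, 48, 45, 43, 37, 35, 28, 27, 23
The 2 values of 48 occupy positions 2–3 → each gets rank 2.
J has value 48 min → rank 2.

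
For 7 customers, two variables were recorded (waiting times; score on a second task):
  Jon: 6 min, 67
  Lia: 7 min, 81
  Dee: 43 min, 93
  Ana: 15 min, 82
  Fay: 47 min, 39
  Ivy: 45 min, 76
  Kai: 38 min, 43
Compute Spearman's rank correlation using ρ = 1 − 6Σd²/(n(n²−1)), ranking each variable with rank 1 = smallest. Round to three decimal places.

Ranks of variable 1: 1, 2, 5, 3, 7, 6, 4
Ranks of variable 2: 3, 5, 7, 6, 1, 4, 2
d = r₁ − r₂: -2, -3, -2, -3, 6, 2, 2
d²: 4, 9, 4, 9, 36, 4, 4; Σd² = 70
ρ = 1 − 6·70/(7·48) = 1 − 420/336 = -0.250

-0.250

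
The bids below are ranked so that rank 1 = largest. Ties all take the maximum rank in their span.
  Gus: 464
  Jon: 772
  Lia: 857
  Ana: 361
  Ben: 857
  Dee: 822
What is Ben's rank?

2

Sorted (descending): 857, 857, 822, 772, 464, 361
The 2 values of 857 occupy positions 1–2 → each gets rank 2.
Ben has value 857 → rank 2.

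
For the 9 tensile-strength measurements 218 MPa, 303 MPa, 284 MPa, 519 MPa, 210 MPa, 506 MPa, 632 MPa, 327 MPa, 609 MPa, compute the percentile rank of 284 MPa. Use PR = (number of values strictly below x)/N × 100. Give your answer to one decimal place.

22.2

N = 9.
Strictly below 284: 2. Equal to 284: 1.
PR = 2/9 × 100 = 22.2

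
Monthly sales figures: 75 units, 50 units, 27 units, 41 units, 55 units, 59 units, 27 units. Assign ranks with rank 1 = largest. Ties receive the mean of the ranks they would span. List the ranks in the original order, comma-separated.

1, 4, 6.5, 5, 3, 2, 6.5

Sorted (descending): 75, 59, 55, 50, 41, 27, 27
The 2 values of 27 occupy positions 6–7 → average rank (6+7)/2 = 6.5.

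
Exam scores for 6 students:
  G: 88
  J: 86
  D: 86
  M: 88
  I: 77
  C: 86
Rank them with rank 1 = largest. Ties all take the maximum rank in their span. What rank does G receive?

2

Sorted (descending): 88, 88, 86, 86, 86, 77
The 2 values of 88 occupy positions 1–2 → each gets rank 2.
The 3 values of 86 occupy positions 3–5 → each gets rank 5.
G has value 88 → rank 2.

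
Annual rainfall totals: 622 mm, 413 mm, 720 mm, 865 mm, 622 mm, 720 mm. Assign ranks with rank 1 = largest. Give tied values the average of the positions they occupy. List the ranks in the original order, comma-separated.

4.5, 6, 2.5, 1, 4.5, 2.5

Sorted (descending): 865, 720, 720, 622, 622, 413
The 2 values of 720 occupy positions 2–3 → average rank (2+3)/2 = 2.5.
The 2 values of 622 occupy positions 4–5 → average rank (4+5)/2 = 4.5.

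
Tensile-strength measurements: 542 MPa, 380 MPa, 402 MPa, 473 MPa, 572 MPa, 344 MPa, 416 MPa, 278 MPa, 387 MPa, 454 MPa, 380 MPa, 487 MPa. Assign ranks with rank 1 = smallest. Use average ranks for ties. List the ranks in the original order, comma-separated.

Sorted (ascending): 278, 344, 380, 380, 387, 402, 416, 454, 473, 487, 542, 572
The 2 values of 380 occupy positions 3–4 → average rank (3+4)/2 = 3.5.

11, 3.5, 6, 9, 12, 2, 7, 1, 5, 8, 3.5, 10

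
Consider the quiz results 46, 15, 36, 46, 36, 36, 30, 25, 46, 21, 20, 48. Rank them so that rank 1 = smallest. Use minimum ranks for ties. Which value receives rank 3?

Sorted (ascending): 15, 20, 21, 25, 30, 36, 36, 36, 46, 46, 46, 48
The 3 values of 36 occupy positions 6–8 → each gets rank 6.
The 3 values of 46 occupy positions 9–11 → each gets rank 9.
Rank 3 → value 21.

21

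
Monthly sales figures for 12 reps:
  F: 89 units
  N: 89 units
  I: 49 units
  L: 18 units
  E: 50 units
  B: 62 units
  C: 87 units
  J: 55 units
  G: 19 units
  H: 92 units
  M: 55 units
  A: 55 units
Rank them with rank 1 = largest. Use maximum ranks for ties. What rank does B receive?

Sorted (descending): 92, 89, 89, 87, 62, 55, 55, 55, 50, 49, 19, 18
The 2 values of 89 occupy positions 2–3 → each gets rank 3.
The 3 values of 55 occupy positions 6–8 → each gets rank 8.
B has value 62 units → rank 5.

5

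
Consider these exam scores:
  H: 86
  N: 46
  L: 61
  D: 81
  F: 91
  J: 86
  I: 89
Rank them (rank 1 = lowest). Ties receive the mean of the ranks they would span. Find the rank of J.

Sorted (ascending): 46, 61, 81, 86, 86, 89, 91
The 2 values of 86 occupy positions 4–5 → average rank (4+5)/2 = 4.5.
J has value 86 → rank 4.5.

4.5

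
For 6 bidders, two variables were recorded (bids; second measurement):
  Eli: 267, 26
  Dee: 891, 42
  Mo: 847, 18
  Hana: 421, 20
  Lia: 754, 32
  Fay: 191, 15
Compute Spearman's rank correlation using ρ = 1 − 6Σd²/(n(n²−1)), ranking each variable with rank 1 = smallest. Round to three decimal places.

0.600

Ranks of variable 1: 2, 6, 5, 3, 4, 1
Ranks of variable 2: 4, 6, 2, 3, 5, 1
d = r₁ − r₂: -2, 0, 3, 0, -1, 0
d²: 4, 0, 9, 0, 1, 0; Σd² = 14
ρ = 1 − 6·14/(6·35) = 1 − 84/210 = 0.600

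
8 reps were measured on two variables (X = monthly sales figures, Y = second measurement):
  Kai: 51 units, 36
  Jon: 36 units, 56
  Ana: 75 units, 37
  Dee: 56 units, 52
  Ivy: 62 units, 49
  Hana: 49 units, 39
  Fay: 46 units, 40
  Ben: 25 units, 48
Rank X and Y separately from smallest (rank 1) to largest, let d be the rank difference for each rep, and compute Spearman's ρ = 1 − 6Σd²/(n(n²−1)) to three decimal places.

Ranks of variable 1: 5, 2, 8, 6, 7, 4, 3, 1
Ranks of variable 2: 1, 8, 2, 7, 6, 3, 4, 5
d = r₁ − r₂: 4, -6, 6, -1, 1, 1, -1, -4
d²: 16, 36, 36, 1, 1, 1, 1, 16; Σd² = 108
ρ = 1 − 6·108/(8·63) = 1 − 648/504 = -0.286

-0.286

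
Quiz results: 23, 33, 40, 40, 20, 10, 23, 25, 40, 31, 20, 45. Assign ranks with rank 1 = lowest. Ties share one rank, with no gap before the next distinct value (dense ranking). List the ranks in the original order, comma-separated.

Sorted (ascending): 10, 20, 20, 23, 23, 25, 31, 33, 40, 40, 40, 45
The 2 values of 20 share dense rank 2.
The 2 values of 23 share dense rank 3.
The 3 values of 40 share dense rank 7.
Remaining distinct values take the next consecutive integers.

3, 6, 7, 7, 2, 1, 3, 4, 7, 5, 2, 8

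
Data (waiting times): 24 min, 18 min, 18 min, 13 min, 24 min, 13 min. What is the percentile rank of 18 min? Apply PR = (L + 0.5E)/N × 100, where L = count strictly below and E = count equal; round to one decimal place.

N = 6.
Strictly below 18: 2. Equal to 18: 2.
PR = (2 + 0.5·2)/6 × 100 = 50.0

50.0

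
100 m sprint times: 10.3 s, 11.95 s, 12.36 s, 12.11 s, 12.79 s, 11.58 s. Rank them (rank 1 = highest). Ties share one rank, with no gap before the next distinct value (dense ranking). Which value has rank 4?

Sorted (descending): 12.79, 12.36, 12.11, 11.95, 11.58, 10.3
No ties — each value takes its position as its rank.
Rank 4 → value 11.95.

11.95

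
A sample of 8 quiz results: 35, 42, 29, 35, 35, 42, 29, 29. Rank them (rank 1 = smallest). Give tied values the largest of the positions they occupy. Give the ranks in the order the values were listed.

Sorted (ascending): 29, 29, 29, 35, 35, 35, 42, 42
The 3 values of 29 occupy positions 1–3 → each gets rank 3.
The 3 values of 35 occupy positions 4–6 → each gets rank 6.
The 2 values of 42 occupy positions 7–8 → each gets rank 8.

6, 8, 3, 6, 6, 8, 3, 3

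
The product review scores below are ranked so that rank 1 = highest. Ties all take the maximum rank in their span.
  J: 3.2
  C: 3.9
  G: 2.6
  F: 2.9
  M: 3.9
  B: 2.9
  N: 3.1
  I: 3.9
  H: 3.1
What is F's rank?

Sorted (descending): 3.9, 3.9, 3.9, 3.2, 3.1, 3.1, 2.9, 2.9, 2.6
The 3 values of 3.9 occupy positions 1–3 → each gets rank 3.
The 2 values of 3.1 occupy positions 5–6 → each gets rank 6.
The 2 values of 2.9 occupy positions 7–8 → each gets rank 8.
F has value 2.9 → rank 8.

8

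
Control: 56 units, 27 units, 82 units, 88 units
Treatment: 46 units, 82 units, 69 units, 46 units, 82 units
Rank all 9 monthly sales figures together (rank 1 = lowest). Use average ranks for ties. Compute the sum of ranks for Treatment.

24

Sorted (ascending): 27, 46, 46, 56, 69, 82, 82, 82, 88
The 2 values of 46 occupy positions 2–3 → average rank (2+3)/2 = 2.5.
The 3 values of 82 occupy positions 6–8 → average rank 7.
Treatment values → pooled ranks: 46→2.5, 82→7, 69→5, 46→2.5, 82→7
Rank sum = 2.5 + 7 + 5 + 2.5 + 7 = 24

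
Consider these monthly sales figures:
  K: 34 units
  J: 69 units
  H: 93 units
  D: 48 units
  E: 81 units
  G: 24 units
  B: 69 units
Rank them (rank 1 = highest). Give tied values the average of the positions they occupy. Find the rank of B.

3.5

Sorted (descending): 93, 81, 69, 69, 48, 34, 24
The 2 values of 69 occupy positions 3–4 → average rank (3+4)/2 = 3.5.
B has value 69 units → rank 3.5.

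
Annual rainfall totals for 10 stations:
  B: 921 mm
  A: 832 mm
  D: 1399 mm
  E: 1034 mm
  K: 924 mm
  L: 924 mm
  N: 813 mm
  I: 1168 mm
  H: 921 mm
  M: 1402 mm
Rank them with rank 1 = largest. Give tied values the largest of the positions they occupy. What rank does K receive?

Sorted (descending): 1402, 1399, 1168, 1034, 924, 924, 921, 921, 832, 813
The 2 values of 924 occupy positions 5–6 → each gets rank 6.
The 2 values of 921 occupy positions 7–8 → each gets rank 8.
K has value 924 mm → rank 6.

6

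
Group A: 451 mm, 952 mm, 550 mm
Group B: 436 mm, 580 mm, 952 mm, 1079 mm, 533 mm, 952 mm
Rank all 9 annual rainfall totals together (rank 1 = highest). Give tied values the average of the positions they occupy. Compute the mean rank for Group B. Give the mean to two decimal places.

Sorted (descending): 1079, 952, 952, 952, 580, 550, 533, 451, 436
The 3 values of 952 occupy positions 2–4 → average rank 3.
Group B values → pooled ranks: 436→9, 580→5, 952→3, 1079→1, 533→7, 952→3
Mean rank = (9 + 5 + 3 + 1 + 7 + 3) / 6 = 4.67

4.67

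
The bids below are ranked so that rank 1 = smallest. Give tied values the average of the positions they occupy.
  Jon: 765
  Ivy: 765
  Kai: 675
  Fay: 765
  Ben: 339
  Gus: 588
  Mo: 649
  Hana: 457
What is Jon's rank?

7

Sorted (ascending): 339, 457, 588, 649, 675, 765, 765, 765
The 3 values of 765 occupy positions 6–8 → average rank 7.
Jon has value 765 → rank 7.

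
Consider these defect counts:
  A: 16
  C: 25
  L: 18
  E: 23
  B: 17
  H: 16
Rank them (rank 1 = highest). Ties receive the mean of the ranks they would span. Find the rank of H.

5.5

Sorted (descending): 25, 23, 18, 17, 16, 16
The 2 values of 16 occupy positions 5–6 → average rank (5+6)/2 = 5.5.
H has value 16 → rank 5.5.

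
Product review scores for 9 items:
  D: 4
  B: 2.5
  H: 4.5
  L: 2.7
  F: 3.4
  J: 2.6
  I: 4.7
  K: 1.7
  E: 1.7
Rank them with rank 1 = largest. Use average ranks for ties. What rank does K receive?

8.5

Sorted (descending): 4.7, 4.5, 4, 3.4, 2.7, 2.6, 2.5, 1.7, 1.7
The 2 values of 1.7 occupy positions 8–9 → average rank (8+9)/2 = 8.5.
K has value 1.7 → rank 8.5.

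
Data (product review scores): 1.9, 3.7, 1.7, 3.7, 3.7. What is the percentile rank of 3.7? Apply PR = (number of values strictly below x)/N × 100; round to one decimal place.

40.0

N = 5.
Strictly below 3.7: 2. Equal to 3.7: 3.
PR = 2/5 × 100 = 40.0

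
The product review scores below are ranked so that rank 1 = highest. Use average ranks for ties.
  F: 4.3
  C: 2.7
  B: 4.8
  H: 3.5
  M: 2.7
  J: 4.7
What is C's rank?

Sorted (descending): 4.8, 4.7, 4.3, 3.5, 2.7, 2.7
The 2 values of 2.7 occupy positions 5–6 → average rank (5+6)/2 = 5.5.
C has value 2.7 → rank 5.5.

5.5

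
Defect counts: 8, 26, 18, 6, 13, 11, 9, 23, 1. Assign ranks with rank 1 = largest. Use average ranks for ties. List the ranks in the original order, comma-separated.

7, 1, 3, 8, 4, 5, 6, 2, 9

Sorted (descending): 26, 23, 18, 13, 11, 9, 8, 6, 1
No ties — each value takes its position as its rank.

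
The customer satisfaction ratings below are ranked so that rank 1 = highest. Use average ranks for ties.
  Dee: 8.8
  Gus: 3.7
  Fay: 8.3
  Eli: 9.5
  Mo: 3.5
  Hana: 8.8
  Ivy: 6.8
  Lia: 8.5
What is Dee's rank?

2.5

Sorted (descending): 9.5, 8.8, 8.8, 8.5, 8.3, 6.8, 3.7, 3.5
The 2 values of 8.8 occupy positions 2–3 → average rank (2+3)/2 = 2.5.
Dee has value 8.8 → rank 2.5.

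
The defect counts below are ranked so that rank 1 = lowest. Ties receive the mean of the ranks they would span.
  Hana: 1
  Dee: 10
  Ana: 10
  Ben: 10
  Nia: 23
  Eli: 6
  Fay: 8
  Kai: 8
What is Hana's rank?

1

Sorted (ascending): 1, 6, 8, 8, 10, 10, 10, 23
The 2 values of 8 occupy positions 3–4 → average rank (3+4)/2 = 3.5.
The 3 values of 10 occupy positions 5–7 → average rank 6.
Hana has value 1 → rank 1.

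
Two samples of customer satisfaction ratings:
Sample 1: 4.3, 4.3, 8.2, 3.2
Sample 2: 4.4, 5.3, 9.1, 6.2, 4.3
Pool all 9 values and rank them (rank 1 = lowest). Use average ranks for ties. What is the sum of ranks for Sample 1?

15

Sorted (ascending): 3.2, 4.3, 4.3, 4.3, 4.4, 5.3, 6.2, 8.2, 9.1
The 3 values of 4.3 occupy positions 2–4 → average rank 3.
Sample 1 values → pooled ranks: 4.3→3, 4.3→3, 8.2→8, 3.2→1
Rank sum = 3 + 3 + 8 + 1 = 15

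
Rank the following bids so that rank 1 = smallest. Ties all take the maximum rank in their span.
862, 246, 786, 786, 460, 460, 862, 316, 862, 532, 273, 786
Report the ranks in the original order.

12, 1, 9, 9, 5, 5, 12, 3, 12, 6, 2, 9

Sorted (ascending): 246, 273, 316, 460, 460, 532, 786, 786, 786, 862, 862, 862
The 2 values of 460 occupy positions 4–5 → each gets rank 5.
The 3 values of 786 occupy positions 7–9 → each gets rank 9.
The 3 values of 862 occupy positions 10–12 → each gets rank 12.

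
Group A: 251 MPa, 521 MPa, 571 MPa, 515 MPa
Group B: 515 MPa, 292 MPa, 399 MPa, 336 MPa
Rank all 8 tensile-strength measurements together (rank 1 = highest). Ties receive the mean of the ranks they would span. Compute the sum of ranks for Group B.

21.5

Sorted (descending): 571, 521, 515, 515, 399, 336, 292, 251
The 2 values of 515 occupy positions 3–4 → average rank (3+4)/2 = 3.5.
Group B values → pooled ranks: 515→3.5, 292→7, 399→5, 336→6
Rank sum = 3.5 + 7 + 5 + 6 = 21.5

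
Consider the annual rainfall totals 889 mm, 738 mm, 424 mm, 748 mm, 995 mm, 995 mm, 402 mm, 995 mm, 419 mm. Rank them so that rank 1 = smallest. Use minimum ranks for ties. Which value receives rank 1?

402

Sorted (ascending): 402, 419, 424, 738, 748, 889, 995, 995, 995
The 3 values of 995 occupy positions 7–9 → each gets rank 7.
Rank 1 → value 402.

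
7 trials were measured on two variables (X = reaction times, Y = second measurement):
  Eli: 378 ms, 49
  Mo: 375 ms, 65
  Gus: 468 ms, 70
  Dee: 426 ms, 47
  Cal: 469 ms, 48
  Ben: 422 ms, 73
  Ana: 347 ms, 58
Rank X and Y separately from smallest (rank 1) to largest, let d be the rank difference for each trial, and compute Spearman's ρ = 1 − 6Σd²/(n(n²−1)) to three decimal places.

-0.214

Ranks of variable 1: 3, 2, 6, 5, 7, 4, 1
Ranks of variable 2: 3, 5, 6, 1, 2, 7, 4
d = r₁ − r₂: 0, -3, 0, 4, 5, -3, -3
d²: 0, 9, 0, 16, 25, 9, 9; Σd² = 68
ρ = 1 − 6·68/(7·48) = 1 − 408/336 = -0.214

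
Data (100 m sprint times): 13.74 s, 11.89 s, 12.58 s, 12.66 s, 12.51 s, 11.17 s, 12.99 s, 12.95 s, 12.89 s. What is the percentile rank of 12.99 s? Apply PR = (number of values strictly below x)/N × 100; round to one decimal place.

N = 9.
Strictly below 12.99: 7. Equal to 12.99: 1.
PR = 7/9 × 100 = 77.8

77.8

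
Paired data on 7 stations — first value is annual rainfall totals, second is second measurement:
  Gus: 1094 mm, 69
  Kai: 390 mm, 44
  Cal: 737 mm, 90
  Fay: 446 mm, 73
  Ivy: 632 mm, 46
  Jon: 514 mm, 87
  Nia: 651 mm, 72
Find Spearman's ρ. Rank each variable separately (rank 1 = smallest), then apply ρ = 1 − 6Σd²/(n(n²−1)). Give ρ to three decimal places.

0.286

Ranks of variable 1: 7, 1, 6, 2, 4, 3, 5
Ranks of variable 2: 3, 1, 7, 5, 2, 6, 4
d = r₁ − r₂: 4, 0, -1, -3, 2, -3, 1
d²: 16, 0, 1, 9, 4, 9, 1; Σd² = 40
ρ = 1 − 6·40/(7·48) = 1 − 240/336 = 0.286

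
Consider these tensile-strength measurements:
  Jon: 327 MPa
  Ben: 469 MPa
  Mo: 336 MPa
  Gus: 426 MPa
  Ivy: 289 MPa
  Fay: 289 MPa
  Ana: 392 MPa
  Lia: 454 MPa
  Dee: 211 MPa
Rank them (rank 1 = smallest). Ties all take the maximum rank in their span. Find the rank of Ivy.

3

Sorted (ascending): 211, 289, 289, 327, 336, 392, 426, 454, 469
The 2 values of 289 occupy positions 2–3 → each gets rank 3.
Ivy has value 289 MPa → rank 3.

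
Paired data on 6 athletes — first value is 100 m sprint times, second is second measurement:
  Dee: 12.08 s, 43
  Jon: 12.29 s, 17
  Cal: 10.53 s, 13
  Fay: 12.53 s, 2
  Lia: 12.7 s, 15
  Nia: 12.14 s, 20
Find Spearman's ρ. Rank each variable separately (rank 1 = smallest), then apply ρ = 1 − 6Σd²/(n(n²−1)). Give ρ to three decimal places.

-0.314

Ranks of variable 1: 2, 4, 1, 5, 6, 3
Ranks of variable 2: 6, 4, 2, 1, 3, 5
d = r₁ − r₂: -4, 0, -1, 4, 3, -2
d²: 16, 0, 1, 16, 9, 4; Σd² = 46
ρ = 1 − 6·46/(6·35) = 1 − 276/210 = -0.314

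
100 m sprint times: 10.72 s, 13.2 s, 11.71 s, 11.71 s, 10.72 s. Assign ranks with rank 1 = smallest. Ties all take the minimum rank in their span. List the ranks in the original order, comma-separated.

1, 5, 3, 3, 1

Sorted (ascending): 10.72, 10.72, 11.71, 11.71, 13.2
The 2 values of 10.72 occupy positions 1–2 → each gets rank 1.
The 2 values of 11.71 occupy positions 3–4 → each gets rank 3.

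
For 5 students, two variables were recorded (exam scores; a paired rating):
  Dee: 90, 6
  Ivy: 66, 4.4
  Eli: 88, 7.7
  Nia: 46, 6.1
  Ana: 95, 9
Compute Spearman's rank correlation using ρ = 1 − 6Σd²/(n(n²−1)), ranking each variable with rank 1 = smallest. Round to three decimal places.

Ranks of variable 1: 4, 2, 3, 1, 5
Ranks of variable 2: 2, 1, 4, 3, 5
d = r₁ − r₂: 2, 1, -1, -2, 0
d²: 4, 1, 1, 4, 0; Σd² = 10
ρ = 1 − 6·10/(5·24) = 1 − 60/120 = 0.500

0.500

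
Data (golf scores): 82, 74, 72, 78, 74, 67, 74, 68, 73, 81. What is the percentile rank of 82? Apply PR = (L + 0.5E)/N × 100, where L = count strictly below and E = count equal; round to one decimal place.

95.0

N = 10.
Strictly below 82: 9. Equal to 82: 1.
PR = (9 + 0.5·1)/10 × 100 = 95.0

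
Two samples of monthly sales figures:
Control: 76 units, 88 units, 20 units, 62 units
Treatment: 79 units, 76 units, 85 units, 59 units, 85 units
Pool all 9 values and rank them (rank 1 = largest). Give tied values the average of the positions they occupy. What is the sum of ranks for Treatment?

22.5

Sorted (descending): 88, 85, 85, 79, 76, 76, 62, 59, 20
The 2 values of 85 occupy positions 2–3 → average rank (2+3)/2 = 2.5.
The 2 values of 76 occupy positions 5–6 → average rank (5+6)/2 = 5.5.
Treatment values → pooled ranks: 79→4, 76→5.5, 85→2.5, 59→8, 85→2.5
Rank sum = 4 + 5.5 + 2.5 + 8 + 2.5 = 22.5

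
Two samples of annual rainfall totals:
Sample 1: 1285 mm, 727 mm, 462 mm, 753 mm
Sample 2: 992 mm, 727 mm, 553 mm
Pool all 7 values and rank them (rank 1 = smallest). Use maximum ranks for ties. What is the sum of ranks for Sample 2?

12

Sorted (ascending): 462, 553, 727, 727, 753, 992, 1285
The 2 values of 727 occupy positions 3–4 → each gets rank 4.
Sample 2 values → pooled ranks: 992→6, 727→4, 553→2
Rank sum = 6 + 4 + 2 = 12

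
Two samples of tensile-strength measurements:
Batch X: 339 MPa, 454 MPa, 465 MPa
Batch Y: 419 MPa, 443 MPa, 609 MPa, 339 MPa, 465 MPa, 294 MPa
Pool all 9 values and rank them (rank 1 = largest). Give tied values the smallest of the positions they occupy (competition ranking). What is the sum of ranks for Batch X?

Sorted (descending): 609, 465, 465, 454, 443, 419, 339, 339, 294
The 2 values of 465 occupy positions 2–3 → each gets rank 2.
The 2 values of 339 occupy positions 7–8 → each gets rank 7.
Batch X values → pooled ranks: 339→7, 454→4, 465→2
Rank sum = 7 + 4 + 2 = 13

13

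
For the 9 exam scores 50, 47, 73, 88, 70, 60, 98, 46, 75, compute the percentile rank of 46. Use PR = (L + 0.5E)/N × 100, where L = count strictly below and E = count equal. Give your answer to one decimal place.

N = 9.
Strictly below 46: 0. Equal to 46: 1.
PR = (0 + 0.5·1)/9 × 100 = 5.6

5.6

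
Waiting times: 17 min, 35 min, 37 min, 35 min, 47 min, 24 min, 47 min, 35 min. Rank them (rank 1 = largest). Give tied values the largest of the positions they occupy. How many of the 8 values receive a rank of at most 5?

Sorted (descending): 47, 47, 37, 35, 35, 35, 24, 17
The 2 values of 47 occupy positions 1–2 → each gets rank 2.
The 3 values of 35 occupy positions 4–6 → each gets rank 6.
Ranks ≤ 5: {2, 2, 3} → 3 values.

3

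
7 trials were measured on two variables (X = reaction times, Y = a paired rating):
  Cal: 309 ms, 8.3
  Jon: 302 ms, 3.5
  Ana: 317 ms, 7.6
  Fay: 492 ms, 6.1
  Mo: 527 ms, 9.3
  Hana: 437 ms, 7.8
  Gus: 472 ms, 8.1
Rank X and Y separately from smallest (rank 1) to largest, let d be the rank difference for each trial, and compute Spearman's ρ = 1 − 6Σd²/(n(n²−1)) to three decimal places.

0.429

Ranks of variable 1: 2, 1, 3, 6, 7, 4, 5
Ranks of variable 2: 6, 1, 3, 2, 7, 4, 5
d = r₁ − r₂: -4, 0, 0, 4, 0, 0, 0
d²: 16, 0, 0, 16, 0, 0, 0; Σd² = 32
ρ = 1 − 6·32/(7·48) = 1 − 192/336 = 0.429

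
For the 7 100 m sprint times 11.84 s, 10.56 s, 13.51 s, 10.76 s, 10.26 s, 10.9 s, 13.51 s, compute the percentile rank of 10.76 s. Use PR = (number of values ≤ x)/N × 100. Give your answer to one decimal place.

N = 7.
Strictly below 10.76: 2. Equal to 10.76: 1.
PR = 3/7 × 100 = 42.9

42.9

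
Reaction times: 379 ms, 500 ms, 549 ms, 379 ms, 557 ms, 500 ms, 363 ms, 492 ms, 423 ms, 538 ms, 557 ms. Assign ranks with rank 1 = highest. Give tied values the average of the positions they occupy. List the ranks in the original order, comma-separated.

Sorted (descending): 557, 557, 549, 538, 500, 500, 492, 423, 379, 379, 363
The 2 values of 557 occupy positions 1–2 → average rank (1+2)/2 = 1.5.
The 2 values of 500 occupy positions 5–6 → average rank (5+6)/2 = 5.5.
The 2 values of 379 occupy positions 9–10 → average rank (9+10)/2 = 9.5.

9.5, 5.5, 3, 9.5, 1.5, 5.5, 11, 7, 8, 4, 1.5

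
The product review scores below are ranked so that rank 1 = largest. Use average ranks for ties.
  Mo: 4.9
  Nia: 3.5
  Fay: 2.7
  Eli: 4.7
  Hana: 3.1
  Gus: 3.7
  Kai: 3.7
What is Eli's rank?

Sorted (descending): 4.9, 4.7, 3.7, 3.7, 3.5, 3.1, 2.7
The 2 values of 3.7 occupy positions 3–4 → average rank (3+4)/2 = 3.5.
Eli has value 4.7 → rank 2.

2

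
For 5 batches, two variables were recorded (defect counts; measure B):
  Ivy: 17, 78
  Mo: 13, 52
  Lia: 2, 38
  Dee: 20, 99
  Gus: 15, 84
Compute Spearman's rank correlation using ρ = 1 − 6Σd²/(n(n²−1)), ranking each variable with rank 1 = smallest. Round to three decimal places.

Ranks of variable 1: 4, 2, 1, 5, 3
Ranks of variable 2: 3, 2, 1, 5, 4
d = r₁ − r₂: 1, 0, 0, 0, -1
d²: 1, 0, 0, 0, 1; Σd² = 2
ρ = 1 − 6·2/(5·24) = 1 − 12/120 = 0.900

0.900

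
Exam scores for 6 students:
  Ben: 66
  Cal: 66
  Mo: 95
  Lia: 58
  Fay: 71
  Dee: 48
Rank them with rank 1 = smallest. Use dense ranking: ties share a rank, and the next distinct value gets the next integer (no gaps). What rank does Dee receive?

1

Sorted (ascending): 48, 58, 66, 66, 71, 95
The 2 values of 66 share dense rank 3.
Remaining distinct values take the next consecutive integers.
Dee has value 48 → rank 1.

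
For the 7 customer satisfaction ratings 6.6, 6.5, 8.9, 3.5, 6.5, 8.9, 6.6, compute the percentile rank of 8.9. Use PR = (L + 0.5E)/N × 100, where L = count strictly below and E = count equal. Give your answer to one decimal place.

N = 7.
Strictly below 8.9: 5. Equal to 8.9: 2.
PR = (5 + 0.5·2)/7 × 100 = 85.7

85.7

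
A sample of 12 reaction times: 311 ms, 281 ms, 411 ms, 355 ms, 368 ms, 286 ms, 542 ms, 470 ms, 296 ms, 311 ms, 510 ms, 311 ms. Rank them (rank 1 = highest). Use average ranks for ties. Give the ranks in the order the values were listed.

Sorted (descending): 542, 510, 470, 411, 368, 355, 311, 311, 311, 296, 286, 281
The 3 values of 311 occupy positions 7–9 → average rank 8.

8, 12, 4, 6, 5, 11, 1, 3, 10, 8, 2, 8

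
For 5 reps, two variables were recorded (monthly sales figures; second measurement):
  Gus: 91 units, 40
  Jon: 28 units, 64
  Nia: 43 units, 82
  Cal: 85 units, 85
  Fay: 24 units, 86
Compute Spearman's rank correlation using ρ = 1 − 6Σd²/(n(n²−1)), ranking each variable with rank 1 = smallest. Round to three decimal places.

-0.600

Ranks of variable 1: 5, 2, 3, 4, 1
Ranks of variable 2: 1, 2, 3, 4, 5
d = r₁ − r₂: 4, 0, 0, 0, -4
d²: 16, 0, 0, 0, 16; Σd² = 32
ρ = 1 − 6·32/(5·24) = 1 − 192/120 = -0.600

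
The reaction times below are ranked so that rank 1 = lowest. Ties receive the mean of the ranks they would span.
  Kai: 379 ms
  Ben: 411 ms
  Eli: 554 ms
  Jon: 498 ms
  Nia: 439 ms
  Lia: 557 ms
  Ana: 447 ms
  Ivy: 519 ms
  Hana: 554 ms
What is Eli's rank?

Sorted (ascending): 379, 411, 439, 447, 498, 519, 554, 554, 557
The 2 values of 554 occupy positions 7–8 → average rank (7+8)/2 = 7.5.
Eli has value 554 ms → rank 7.5.

7.5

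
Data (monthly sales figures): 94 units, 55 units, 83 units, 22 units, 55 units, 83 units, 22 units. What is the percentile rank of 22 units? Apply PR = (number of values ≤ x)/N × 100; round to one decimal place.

N = 7.
Strictly below 22: 0. Equal to 22: 2.
PR = 2/7 × 100 = 28.6

28.6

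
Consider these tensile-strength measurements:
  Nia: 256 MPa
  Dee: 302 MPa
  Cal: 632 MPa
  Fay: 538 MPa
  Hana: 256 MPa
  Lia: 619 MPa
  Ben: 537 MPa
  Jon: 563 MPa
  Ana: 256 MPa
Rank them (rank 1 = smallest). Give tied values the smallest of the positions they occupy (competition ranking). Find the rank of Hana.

1

Sorted (ascending): 256, 256, 256, 302, 537, 538, 563, 619, 632
The 3 values of 256 occupy positions 1–3 → each gets rank 1.
Hana has value 256 MPa → rank 1.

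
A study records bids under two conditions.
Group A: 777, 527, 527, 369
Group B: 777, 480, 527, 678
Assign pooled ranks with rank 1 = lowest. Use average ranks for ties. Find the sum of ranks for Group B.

19.5

Sorted (ascending): 369, 480, 527, 527, 527, 678, 777, 777
The 3 values of 527 occupy positions 3–5 → average rank 4.
The 2 values of 777 occupy positions 7–8 → average rank (7+8)/2 = 7.5.
Group B values → pooled ranks: 777→7.5, 480→2, 527→4, 678→6
Rank sum = 7.5 + 2 + 4 + 6 = 19.5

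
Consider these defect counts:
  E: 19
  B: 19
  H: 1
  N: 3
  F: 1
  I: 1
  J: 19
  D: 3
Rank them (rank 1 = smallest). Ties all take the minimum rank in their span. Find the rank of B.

6

Sorted (ascending): 1, 1, 1, 3, 3, 19, 19, 19
The 3 values of 1 occupy positions 1–3 → each gets rank 1.
The 2 values of 3 occupy positions 4–5 → each gets rank 4.
The 3 values of 19 occupy positions 6–8 → each gets rank 6.
B has value 19 → rank 6.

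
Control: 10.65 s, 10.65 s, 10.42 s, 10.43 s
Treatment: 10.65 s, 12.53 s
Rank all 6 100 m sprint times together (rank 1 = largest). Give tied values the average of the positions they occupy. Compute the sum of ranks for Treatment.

4

Sorted (descending): 12.53, 10.65, 10.65, 10.65, 10.43, 10.42
The 3 values of 10.65 occupy positions 2–4 → average rank 3.
Treatment values → pooled ranks: 10.65→3, 12.53→1
Rank sum = 3 + 1 = 4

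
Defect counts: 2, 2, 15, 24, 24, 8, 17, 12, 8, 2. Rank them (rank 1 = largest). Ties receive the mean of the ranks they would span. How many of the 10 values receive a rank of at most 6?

Sorted (descending): 24, 24, 17, 15, 12, 8, 8, 2, 2, 2
The 2 values of 24 occupy positions 1–2 → average rank (1+2)/2 = 1.5.
The 2 values of 8 occupy positions 6–7 → average rank (6+7)/2 = 6.5.
The 3 values of 2 occupy positions 8–10 → average rank 9.
Ranks ≤ 6: {1.5, 1.5, 3, 4, 5} → 5 values.

5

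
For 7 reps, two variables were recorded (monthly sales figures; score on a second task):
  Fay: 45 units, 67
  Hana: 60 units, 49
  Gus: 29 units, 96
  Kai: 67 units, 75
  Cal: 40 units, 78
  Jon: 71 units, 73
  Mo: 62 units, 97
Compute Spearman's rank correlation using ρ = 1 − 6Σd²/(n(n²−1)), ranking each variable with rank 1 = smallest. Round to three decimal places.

Ranks of variable 1: 3, 4, 1, 6, 2, 7, 5
Ranks of variable 2: 2, 1, 6, 4, 5, 3, 7
d = r₁ − r₂: 1, 3, -5, 2, -3, 4, -2
d²: 1, 9, 25, 4, 9, 16, 4; Σd² = 68
ρ = 1 − 6·68/(7·48) = 1 − 408/336 = -0.214

-0.214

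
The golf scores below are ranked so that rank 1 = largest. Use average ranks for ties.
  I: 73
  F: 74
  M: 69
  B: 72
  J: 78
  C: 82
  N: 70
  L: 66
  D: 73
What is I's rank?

4.5

Sorted (descending): 82, 78, 74, 73, 73, 72, 70, 69, 66
The 2 values of 73 occupy positions 4–5 → average rank (4+5)/2 = 4.5.
I has value 73 → rank 4.5.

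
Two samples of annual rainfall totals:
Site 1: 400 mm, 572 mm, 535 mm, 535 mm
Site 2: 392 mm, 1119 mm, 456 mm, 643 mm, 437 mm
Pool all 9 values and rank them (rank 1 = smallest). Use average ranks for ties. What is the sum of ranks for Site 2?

Sorted (ascending): 392, 400, 437, 456, 535, 535, 572, 643, 1119
The 2 values of 535 occupy positions 5–6 → average rank (5+6)/2 = 5.5.
Site 2 values → pooled ranks: 392→1, 1119→9, 456→4, 643→8, 437→3
Rank sum = 1 + 9 + 4 + 8 + 3 = 25

25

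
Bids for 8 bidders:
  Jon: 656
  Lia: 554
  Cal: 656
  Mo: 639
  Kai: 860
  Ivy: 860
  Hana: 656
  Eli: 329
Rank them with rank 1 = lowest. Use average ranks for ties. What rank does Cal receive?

5

Sorted (ascending): 329, 554, 639, 656, 656, 656, 860, 860
The 3 values of 656 occupy positions 4–6 → average rank 5.
The 2 values of 860 occupy positions 7–8 → average rank (7+8)/2 = 7.5.
Cal has value 656 → rank 5.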